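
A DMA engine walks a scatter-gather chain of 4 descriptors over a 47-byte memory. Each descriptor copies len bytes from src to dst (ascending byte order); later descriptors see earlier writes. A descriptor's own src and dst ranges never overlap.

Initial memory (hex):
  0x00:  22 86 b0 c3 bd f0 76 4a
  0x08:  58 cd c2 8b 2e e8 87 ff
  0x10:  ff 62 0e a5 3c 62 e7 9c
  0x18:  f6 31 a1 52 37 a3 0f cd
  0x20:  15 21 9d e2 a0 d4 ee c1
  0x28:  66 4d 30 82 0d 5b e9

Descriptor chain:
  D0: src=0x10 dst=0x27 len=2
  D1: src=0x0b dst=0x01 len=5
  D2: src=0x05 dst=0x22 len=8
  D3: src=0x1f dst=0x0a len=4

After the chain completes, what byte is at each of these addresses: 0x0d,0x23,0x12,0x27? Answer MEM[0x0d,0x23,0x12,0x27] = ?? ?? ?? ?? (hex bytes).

MEM[0x0d,0x23,0x12,0x27] = ff 76 0e c2

D0: mem[0x27..0x28] <- [ff 62]
D1: mem[0x01..0x05] <- [8b 2e e8 87 ff]
D2: mem[0x22..0x29] <- [ff 76 4a 58 cd c2 8b 2e]
D3: mem[0x0a..0x0d] <- [cd 15 21 ff]
query mem[0x0d]=0xff, mem[0x23]=0x76, mem[0x12]=0x0e, mem[0x27]=0xc2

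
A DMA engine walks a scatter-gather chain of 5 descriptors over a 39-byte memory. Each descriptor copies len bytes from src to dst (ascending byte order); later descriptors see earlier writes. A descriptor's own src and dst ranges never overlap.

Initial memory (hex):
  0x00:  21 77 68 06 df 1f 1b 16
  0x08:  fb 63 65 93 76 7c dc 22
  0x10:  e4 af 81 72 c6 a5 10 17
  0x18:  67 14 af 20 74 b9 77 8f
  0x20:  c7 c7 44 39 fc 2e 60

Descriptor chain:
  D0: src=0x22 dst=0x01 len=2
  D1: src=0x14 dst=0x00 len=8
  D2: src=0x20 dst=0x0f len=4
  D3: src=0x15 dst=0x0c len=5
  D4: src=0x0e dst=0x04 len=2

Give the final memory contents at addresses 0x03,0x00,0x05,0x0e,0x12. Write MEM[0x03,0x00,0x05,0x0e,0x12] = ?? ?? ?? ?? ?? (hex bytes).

MEM[0x03,0x00,0x05,0x0e,0x12] = 17 c6 67 17 39

#0 dst[0x01+2] := {0x44,0x39}
#1 dst[0x00+8] := {0xc6,0xa5,0x10,0x17,0x67,0x14,0xaf,0x20}
#2 dst[0x0f+4] := {0xc7,0xc7,0x44,0x39}
#3 dst[0x0c+5] := {0xa5,0x10,0x17,0x67,0x14}
#4 dst[0x04+2] := {0x17,0x67}
query mem[0x03]=0x17, mem[0x00]=0xc6, mem[0x05]=0x67, mem[0x0e]=0x17, mem[0x12]=0x39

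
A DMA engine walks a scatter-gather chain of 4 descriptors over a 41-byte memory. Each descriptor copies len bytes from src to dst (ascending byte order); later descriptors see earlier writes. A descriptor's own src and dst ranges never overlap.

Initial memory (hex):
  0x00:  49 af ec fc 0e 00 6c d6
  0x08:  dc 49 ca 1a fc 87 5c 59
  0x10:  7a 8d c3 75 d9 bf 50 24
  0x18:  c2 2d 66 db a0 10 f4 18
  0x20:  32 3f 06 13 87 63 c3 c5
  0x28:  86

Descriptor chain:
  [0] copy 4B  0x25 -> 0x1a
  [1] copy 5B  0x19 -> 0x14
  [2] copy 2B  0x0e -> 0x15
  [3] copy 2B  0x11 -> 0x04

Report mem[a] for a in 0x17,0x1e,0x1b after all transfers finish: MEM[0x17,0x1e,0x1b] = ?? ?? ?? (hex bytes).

MEM[0x17,0x1e,0x1b] = c5 f4 c3

[0] 0x25->0x1a len=4 : 63 c3 c5 86
[1] 0x19->0x14 len=5 : 2d 63 c3 c5 86
[2] 0x0e->0x15 len=2 : 5c 59
[3] 0x11->0x04 len=2 : 8d c3
query mem[0x17]=0xc5, mem[0x1e]=0xf4, mem[0x1b]=0xc3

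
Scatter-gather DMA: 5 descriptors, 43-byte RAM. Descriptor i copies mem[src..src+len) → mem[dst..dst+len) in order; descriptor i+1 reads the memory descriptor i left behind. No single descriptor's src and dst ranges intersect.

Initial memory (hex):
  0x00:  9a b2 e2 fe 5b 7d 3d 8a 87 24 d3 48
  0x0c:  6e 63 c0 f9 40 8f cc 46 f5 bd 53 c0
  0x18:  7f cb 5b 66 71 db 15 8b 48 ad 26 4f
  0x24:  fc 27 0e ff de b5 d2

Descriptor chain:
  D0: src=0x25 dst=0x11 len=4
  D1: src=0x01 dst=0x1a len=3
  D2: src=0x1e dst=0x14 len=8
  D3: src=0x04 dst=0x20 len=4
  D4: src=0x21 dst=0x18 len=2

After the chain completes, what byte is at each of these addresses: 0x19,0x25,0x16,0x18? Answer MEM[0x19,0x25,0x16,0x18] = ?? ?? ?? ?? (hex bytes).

MEM[0x19,0x25,0x16,0x18] = 3d 27 48 7d

  after D0: wrote 4B at 0x11 = 270effde
  after D1: wrote 3B at 0x1a = b2e2fe
  after D2: wrote 8B at 0x14 = 158b48ad264ffc27
  after D3: wrote 4B at 0x20 = 5b7d3d8a
  after D4: wrote 2B at 0x18 = 7d3d
query mem[0x19]=0x3d, mem[0x25]=0x27, mem[0x16]=0x48, mem[0x18]=0x7d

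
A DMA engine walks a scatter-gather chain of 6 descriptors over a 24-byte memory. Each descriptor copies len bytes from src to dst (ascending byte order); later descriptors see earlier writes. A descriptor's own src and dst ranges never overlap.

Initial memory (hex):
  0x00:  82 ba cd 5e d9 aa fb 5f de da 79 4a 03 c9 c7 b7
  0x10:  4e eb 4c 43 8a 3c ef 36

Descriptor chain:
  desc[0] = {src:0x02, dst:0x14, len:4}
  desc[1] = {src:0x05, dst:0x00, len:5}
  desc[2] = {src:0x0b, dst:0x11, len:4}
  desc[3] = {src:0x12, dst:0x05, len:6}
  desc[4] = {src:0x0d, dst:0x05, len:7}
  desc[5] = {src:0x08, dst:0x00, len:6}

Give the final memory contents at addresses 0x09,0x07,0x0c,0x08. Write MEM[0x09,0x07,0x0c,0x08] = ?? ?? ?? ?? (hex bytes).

#0 dst[0x14+4] := {0xcd,0x5e,0xd9,0xaa}
#1 dst[0x00+5] := {0xaa,0xfb,0x5f,0xde,0xda}
#2 dst[0x11+4] := {0x4a,0x03,0xc9,0xc7}
#3 dst[0x05+6] := {0x03,0xc9,0xc7,0x5e,0xd9,0xaa}
#4 dst[0x05+7] := {0xc9,0xc7,0xb7,0x4e,0x4a,0x03,0xc9}
#5 dst[0x00+6] := {0x4e,0x4a,0x03,0xc9,0x03,0xc9}
query mem[0x09]=0x4a, mem[0x07]=0xb7, mem[0x0c]=0x03, mem[0x08]=0x4e

MEM[0x09,0x07,0x0c,0x08] = 4a b7 03 4e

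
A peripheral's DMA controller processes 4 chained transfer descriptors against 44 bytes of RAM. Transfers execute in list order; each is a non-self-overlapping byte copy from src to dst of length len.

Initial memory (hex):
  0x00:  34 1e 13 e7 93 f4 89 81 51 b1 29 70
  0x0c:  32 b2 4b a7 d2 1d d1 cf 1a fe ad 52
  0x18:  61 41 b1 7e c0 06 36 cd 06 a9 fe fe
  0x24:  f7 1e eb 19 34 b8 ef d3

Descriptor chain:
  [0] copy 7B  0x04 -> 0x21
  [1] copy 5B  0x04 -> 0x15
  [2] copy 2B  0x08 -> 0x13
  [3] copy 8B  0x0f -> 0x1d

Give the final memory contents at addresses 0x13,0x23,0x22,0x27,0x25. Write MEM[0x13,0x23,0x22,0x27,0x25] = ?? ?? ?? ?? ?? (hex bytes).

MEM[0x13,0x23,0x22,0x27,0x25] = 51 93 b1 29 51

[0] 0x04->0x21 len=7 : 93 f4 89 81 51 b1 29
[1] 0x04->0x15 len=5 : 93 f4 89 81 51
[2] 0x08->0x13 len=2 : 51 b1
[3] 0x0f->0x1d len=8 : a7 d2 1d d1 51 b1 93 f4
query mem[0x13]=0x51, mem[0x23]=0x93, mem[0x22]=0xb1, mem[0x27]=0x29, mem[0x25]=0x51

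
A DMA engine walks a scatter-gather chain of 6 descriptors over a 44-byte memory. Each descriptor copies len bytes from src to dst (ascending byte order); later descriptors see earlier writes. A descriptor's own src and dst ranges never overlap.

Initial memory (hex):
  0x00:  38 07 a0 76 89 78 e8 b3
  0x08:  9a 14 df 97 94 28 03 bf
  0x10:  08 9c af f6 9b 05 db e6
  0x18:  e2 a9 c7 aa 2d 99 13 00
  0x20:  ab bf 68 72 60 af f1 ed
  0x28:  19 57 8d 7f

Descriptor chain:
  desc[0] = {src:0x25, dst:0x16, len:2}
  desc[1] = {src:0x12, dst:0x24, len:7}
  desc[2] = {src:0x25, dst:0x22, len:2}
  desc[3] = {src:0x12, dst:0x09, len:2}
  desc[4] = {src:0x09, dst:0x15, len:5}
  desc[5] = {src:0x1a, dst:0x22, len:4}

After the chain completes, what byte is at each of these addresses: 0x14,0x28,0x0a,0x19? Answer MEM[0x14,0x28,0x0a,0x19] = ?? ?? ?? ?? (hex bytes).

#0 dst[0x16+2] := {0xaf,0xf1}
#1 dst[0x24+7] := {0xaf,0xf6,0x9b,0x05,0xaf,0xf1,0xe2}
#2 dst[0x22+2] := {0xf6,0x9b}
#3 dst[0x09+2] := {0xaf,0xf6}
#4 dst[0x15+5] := {0xaf,0xf6,0x97,0x94,0x28}
#5 dst[0x22+4] := {0xc7,0xaa,0x2d,0x99}
query mem[0x14]=0x9b, mem[0x28]=0xaf, mem[0x0a]=0xf6, mem[0x19]=0x28

MEM[0x14,0x28,0x0a,0x19] = 9b af f6 28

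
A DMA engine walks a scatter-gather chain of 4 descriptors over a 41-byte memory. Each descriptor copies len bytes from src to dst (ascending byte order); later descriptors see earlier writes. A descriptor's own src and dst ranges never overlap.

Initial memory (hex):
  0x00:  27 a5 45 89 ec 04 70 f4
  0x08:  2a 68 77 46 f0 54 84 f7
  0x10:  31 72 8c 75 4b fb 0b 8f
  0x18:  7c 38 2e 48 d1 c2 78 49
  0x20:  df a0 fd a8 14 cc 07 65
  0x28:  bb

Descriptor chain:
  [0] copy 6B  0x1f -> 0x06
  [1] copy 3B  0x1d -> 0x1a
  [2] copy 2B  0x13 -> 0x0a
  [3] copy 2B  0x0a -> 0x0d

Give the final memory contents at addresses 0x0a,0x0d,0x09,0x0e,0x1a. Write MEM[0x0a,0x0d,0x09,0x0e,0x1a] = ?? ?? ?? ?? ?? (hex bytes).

MEM[0x0a,0x0d,0x09,0x0e,0x1a] = 75 75 fd 4b c2

D0: mem[0x06..0x0b] <- [49 df a0 fd a8 14]
D1: mem[0x1a..0x1c] <- [c2 78 49]
D2: mem[0x0a..0x0b] <- [75 4b]
D3: mem[0x0d..0x0e] <- [75 4b]
query mem[0x0a]=0x75, mem[0x0d]=0x75, mem[0x09]=0xfd, mem[0x0e]=0x4b, mem[0x1a]=0xc2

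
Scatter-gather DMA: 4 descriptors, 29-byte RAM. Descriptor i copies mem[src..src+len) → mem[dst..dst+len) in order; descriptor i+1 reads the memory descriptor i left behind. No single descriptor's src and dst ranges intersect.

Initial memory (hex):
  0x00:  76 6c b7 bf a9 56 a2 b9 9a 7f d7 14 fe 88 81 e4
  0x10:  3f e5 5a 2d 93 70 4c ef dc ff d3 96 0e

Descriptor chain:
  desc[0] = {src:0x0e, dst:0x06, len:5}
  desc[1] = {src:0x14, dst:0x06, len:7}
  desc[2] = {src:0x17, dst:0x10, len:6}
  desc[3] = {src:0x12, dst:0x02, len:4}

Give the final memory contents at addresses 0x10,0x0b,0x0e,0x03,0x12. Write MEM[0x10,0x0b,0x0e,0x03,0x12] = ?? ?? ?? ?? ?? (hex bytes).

  after D0: wrote 5B at 0x06 = 81e43fe55a
  after D1: wrote 7B at 0x06 = 93704cefdcffd3
  after D2: wrote 6B at 0x10 = efdcffd3960e
  after D3: wrote 4B at 0x02 = ffd3960e
query mem[0x10]=0xef, mem[0x0b]=0xff, mem[0x0e]=0x81, mem[0x03]=0xd3, mem[0x12]=0xff

MEM[0x10,0x0b,0x0e,0x03,0x12] = ef ff 81 d3 ff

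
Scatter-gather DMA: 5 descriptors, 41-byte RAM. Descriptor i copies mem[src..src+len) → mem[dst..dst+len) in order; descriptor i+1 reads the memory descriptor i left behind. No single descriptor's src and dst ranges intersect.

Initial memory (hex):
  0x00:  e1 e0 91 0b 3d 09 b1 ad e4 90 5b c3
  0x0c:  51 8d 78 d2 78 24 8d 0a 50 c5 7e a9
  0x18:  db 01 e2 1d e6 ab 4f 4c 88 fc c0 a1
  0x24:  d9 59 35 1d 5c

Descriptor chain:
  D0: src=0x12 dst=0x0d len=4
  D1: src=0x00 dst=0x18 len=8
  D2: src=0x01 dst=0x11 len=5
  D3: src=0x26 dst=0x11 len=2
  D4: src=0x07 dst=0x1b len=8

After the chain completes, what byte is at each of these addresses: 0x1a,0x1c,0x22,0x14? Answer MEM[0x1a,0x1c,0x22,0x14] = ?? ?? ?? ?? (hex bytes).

MEM[0x1a,0x1c,0x22,0x14] = 91 e4 0a 3d

#0 dst[0x0d+4] := {0x8d,0x0a,0x50,0xc5}
#1 dst[0x18+8] := {0xe1,0xe0,0x91,0x0b,0x3d,0x09,0xb1,0xad}
#2 dst[0x11+5] := {0xe0,0x91,0x0b,0x3d,0x09}
#3 dst[0x11+2] := {0x35,0x1d}
#4 dst[0x1b+8] := {0xad,0xe4,0x90,0x5b,0xc3,0x51,0x8d,0x0a}
query mem[0x1a]=0x91, mem[0x1c]=0xe4, mem[0x22]=0x0a, mem[0x14]=0x3d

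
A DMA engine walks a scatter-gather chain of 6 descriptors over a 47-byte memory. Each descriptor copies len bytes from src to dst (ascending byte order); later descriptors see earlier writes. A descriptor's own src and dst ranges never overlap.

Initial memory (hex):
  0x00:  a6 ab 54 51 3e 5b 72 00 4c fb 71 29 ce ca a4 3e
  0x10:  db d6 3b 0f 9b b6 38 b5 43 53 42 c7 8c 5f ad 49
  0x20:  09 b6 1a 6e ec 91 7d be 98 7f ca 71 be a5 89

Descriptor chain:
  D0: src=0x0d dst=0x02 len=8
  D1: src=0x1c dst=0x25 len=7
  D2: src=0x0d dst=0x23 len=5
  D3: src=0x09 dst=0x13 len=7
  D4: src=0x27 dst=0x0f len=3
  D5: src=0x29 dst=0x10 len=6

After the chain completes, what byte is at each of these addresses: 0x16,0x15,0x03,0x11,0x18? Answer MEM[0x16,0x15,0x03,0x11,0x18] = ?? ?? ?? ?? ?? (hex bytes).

#0 dst[0x02+8] := {0xca,0xa4,0x3e,0xdb,0xd6,0x3b,0x0f,0x9b}
#1 dst[0x25+7] := {0x8c,0x5f,0xad,0x49,0x09,0xb6,0x1a}
#2 dst[0x23+5] := {0xca,0xa4,0x3e,0xdb,0xd6}
#3 dst[0x13+7] := {0x9b,0x71,0x29,0xce,0xca,0xa4,0x3e}
#4 dst[0x0f+3] := {0xd6,0x49,0x09}
#5 dst[0x10+6] := {0x09,0xb6,0x1a,0xbe,0xa5,0x89}
query mem[0x16]=0xce, mem[0x15]=0x89, mem[0x03]=0xa4, mem[0x11]=0xb6, mem[0x18]=0xa4

MEM[0x16,0x15,0x03,0x11,0x18] = ce 89 a4 b6 a4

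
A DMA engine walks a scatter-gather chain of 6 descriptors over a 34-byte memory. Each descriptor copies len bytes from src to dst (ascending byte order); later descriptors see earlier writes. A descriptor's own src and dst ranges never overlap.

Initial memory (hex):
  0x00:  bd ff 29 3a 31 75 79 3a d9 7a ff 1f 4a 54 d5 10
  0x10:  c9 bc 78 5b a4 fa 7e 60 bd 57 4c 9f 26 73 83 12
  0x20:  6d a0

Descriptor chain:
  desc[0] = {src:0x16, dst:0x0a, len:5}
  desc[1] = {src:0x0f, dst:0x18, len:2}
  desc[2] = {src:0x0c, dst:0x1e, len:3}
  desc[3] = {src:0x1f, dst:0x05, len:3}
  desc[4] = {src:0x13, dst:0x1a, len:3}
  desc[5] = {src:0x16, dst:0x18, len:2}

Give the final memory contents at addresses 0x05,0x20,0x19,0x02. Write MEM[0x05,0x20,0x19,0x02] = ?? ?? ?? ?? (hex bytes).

D0: mem[0x0a..0x0e] <- [7e 60 bd 57 4c]
D1: mem[0x18..0x19] <- [10 c9]
D2: mem[0x1e..0x20] <- [bd 57 4c]
D3: mem[0x05..0x07] <- [57 4c a0]
D4: mem[0x1a..0x1c] <- [5b a4 fa]
D5: mem[0x18..0x19] <- [7e 60]
query mem[0x05]=0x57, mem[0x20]=0x4c, mem[0x19]=0x60, mem[0x02]=0x29

MEM[0x05,0x20,0x19,0x02] = 57 4c 60 29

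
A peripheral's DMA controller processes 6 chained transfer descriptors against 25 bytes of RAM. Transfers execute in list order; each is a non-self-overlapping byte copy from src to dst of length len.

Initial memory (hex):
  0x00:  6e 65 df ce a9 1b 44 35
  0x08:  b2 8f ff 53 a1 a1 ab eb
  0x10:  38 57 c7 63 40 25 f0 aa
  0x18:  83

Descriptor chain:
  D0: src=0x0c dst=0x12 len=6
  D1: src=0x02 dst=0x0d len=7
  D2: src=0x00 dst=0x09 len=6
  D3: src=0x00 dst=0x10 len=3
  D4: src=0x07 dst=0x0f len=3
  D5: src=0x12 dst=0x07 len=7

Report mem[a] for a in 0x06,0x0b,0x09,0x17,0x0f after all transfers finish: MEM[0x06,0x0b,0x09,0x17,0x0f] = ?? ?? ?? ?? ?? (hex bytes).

#0 dst[0x12+6] := {0xa1,0xa1,0xab,0xeb,0x38,0x57}
#1 dst[0x0d+7] := {0xdf,0xce,0xa9,0x1b,0x44,0x35,0xb2}
#2 dst[0x09+6] := {0x6e,0x65,0xdf,0xce,0xa9,0x1b}
#3 dst[0x10+3] := {0x6e,0x65,0xdf}
#4 dst[0x0f+3] := {0x35,0xb2,0x6e}
#5 dst[0x07+7] := {0xdf,0xb2,0xab,0xeb,0x38,0x57,0x83}
query mem[0x06]=0x44, mem[0x0b]=0x38, mem[0x09]=0xab, mem[0x17]=0x57, mem[0x0f]=0x35

MEM[0x06,0x0b,0x09,0x17,0x0f] = 44 38 ab 57 35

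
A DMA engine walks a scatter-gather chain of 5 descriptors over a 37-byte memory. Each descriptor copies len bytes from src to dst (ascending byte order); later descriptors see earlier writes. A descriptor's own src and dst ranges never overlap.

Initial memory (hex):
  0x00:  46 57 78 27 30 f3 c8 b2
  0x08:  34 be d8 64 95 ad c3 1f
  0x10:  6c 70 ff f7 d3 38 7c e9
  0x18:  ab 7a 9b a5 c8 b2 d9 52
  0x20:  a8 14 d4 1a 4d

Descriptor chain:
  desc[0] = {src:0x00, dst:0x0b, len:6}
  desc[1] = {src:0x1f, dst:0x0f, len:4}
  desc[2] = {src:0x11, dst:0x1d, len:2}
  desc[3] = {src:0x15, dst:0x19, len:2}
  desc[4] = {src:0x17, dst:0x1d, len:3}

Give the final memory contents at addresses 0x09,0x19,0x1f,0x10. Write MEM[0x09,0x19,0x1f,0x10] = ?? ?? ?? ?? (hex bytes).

MEM[0x09,0x19,0x1f,0x10] = be 38 38 a8

#0 dst[0x0b+6] := {0x46,0x57,0x78,0x27,0x30,0xf3}
#1 dst[0x0f+4] := {0x52,0xa8,0x14,0xd4}
#2 dst[0x1d+2] := {0x14,0xd4}
#3 dst[0x19+2] := {0x38,0x7c}
#4 dst[0x1d+3] := {0xe9,0xab,0x38}
query mem[0x09]=0xbe, mem[0x19]=0x38, mem[0x1f]=0x38, mem[0x10]=0xa8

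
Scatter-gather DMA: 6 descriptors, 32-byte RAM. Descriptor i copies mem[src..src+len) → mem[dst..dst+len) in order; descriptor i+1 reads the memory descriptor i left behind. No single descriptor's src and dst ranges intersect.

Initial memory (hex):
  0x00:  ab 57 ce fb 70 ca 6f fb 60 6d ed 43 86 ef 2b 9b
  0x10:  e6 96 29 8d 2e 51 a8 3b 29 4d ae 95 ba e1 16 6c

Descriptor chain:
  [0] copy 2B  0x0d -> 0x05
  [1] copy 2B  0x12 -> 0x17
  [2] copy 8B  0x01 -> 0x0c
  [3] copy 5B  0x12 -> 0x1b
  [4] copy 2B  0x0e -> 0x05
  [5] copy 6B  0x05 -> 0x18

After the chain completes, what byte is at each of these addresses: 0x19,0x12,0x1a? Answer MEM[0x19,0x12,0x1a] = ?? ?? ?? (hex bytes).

  after D0: wrote 2B at 0x05 = ef2b
  after D1: wrote 2B at 0x17 = 298d
  after D2: wrote 8B at 0x0c = 57cefb70ef2bfb60
  after D3: wrote 5B at 0x1b = fb602e51a8
  after D4: wrote 2B at 0x05 = fb70
  after D5: wrote 6B at 0x18 = fb70fb606ded
query mem[0x19]=0x70, mem[0x12]=0xfb, mem[0x1a]=0xfb

MEM[0x19,0x12,0x1a] = 70 fb fb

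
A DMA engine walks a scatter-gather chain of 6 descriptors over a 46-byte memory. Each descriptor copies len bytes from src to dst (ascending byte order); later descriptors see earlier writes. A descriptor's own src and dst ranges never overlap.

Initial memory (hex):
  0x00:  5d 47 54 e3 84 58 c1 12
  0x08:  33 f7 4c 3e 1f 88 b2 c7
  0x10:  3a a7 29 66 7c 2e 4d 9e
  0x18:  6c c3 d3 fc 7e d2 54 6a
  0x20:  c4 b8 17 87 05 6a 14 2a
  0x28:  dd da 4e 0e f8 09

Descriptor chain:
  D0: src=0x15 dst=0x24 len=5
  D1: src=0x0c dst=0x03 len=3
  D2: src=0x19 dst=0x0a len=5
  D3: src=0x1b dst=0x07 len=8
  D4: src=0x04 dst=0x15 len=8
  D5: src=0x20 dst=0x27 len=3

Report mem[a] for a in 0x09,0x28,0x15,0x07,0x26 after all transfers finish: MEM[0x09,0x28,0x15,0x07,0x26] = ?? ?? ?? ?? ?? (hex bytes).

MEM[0x09,0x28,0x15,0x07,0x26] = d2 b8 88 fc 9e

D0: mem[0x24..0x28] <- [2e 4d 9e 6c c3]
D1: mem[0x03..0x05] <- [1f 88 b2]
D2: mem[0x0a..0x0e] <- [c3 d3 fc 7e d2]
D3: mem[0x07..0x0e] <- [fc 7e d2 54 6a c4 b8 17]
D4: mem[0x15..0x1c] <- [88 b2 c1 fc 7e d2 54 6a]
D5: mem[0x27..0x29] <- [c4 b8 17]
query mem[0x09]=0xd2, mem[0x28]=0xb8, mem[0x15]=0x88, mem[0x07]=0xfc, mem[0x26]=0x9e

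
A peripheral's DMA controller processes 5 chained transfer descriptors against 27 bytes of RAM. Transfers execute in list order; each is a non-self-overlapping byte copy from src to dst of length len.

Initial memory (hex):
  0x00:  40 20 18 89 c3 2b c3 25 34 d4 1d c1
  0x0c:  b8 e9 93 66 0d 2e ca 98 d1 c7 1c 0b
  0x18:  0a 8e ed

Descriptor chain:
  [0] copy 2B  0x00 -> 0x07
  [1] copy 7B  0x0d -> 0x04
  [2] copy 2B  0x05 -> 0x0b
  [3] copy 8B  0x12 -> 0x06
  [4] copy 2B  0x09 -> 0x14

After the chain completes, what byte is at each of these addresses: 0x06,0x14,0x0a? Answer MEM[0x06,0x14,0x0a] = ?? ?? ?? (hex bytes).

MEM[0x06,0x14,0x0a] = ca c7 1c

[0] 0x00->0x07 len=2 : 40 20
[1] 0x0d->0x04 len=7 : e9 93 66 0d 2e ca 98
[2] 0x05->0x0b len=2 : 93 66
[3] 0x12->0x06 len=8 : ca 98 d1 c7 1c 0b 0a 8e
[4] 0x09->0x14 len=2 : c7 1c
query mem[0x06]=0xca, mem[0x14]=0xc7, mem[0x0a]=0x1c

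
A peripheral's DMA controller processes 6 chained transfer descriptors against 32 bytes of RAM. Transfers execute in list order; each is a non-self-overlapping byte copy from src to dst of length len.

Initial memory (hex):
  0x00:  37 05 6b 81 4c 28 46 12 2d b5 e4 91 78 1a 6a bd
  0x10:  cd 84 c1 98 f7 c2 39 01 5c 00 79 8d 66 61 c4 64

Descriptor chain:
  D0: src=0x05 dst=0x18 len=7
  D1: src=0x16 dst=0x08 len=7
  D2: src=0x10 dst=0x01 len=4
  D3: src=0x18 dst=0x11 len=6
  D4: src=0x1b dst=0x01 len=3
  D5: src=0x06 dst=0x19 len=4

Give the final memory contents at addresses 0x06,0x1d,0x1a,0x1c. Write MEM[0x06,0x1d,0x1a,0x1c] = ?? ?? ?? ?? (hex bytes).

[0] 0x05->0x18 len=7 : 28 46 12 2d b5 e4 91
[1] 0x16->0x08 len=7 : 39 01 28 46 12 2d b5
[2] 0x10->0x01 len=4 : cd 84 c1 98
[3] 0x18->0x11 len=6 : 28 46 12 2d b5 e4
[4] 0x1b->0x01 len=3 : 2d b5 e4
[5] 0x06->0x19 len=4 : 46 12 39 01
query mem[0x06]=0x46, mem[0x1d]=0xe4, mem[0x1a]=0x12, mem[0x1c]=0x01

MEM[0x06,0x1d,0x1a,0x1c] = 46 e4 12 01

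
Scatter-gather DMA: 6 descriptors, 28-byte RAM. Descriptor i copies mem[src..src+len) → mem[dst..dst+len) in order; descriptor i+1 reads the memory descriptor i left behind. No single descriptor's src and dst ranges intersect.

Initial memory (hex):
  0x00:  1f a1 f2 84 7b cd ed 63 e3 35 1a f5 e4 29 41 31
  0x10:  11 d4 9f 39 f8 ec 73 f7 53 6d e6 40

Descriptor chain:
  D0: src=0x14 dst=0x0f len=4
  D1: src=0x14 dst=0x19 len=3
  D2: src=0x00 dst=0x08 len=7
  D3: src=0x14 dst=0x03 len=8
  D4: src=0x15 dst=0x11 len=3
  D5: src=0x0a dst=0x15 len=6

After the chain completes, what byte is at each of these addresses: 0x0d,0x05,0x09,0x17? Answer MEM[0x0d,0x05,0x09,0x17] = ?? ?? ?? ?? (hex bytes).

  after D0: wrote 4B at 0x0f = f8ec73f7
  after D1: wrote 3B at 0x19 = f8ec73
  after D2: wrote 7B at 0x08 = 1fa1f2847bcded
  after D3: wrote 8B at 0x03 = f8ec73f753f8ec73
  after D4: wrote 3B at 0x11 = ec73f7
  after D5: wrote 6B at 0x15 = 73847bcdedf8
query mem[0x0d]=0xcd, mem[0x05]=0x73, mem[0x09]=0xec, mem[0x17]=0x7b

MEM[0x0d,0x05,0x09,0x17] = cd 73 ec 7b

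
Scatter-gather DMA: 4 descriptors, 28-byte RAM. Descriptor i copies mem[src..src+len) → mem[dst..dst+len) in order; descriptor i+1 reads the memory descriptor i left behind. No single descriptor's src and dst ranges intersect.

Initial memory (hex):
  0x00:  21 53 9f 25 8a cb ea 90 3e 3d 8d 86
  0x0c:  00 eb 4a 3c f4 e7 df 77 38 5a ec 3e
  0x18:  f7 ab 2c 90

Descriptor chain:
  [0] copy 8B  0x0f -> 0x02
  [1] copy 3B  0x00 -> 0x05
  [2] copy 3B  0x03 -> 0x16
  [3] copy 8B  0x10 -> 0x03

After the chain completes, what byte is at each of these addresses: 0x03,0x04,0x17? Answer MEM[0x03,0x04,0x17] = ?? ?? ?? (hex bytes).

MEM[0x03,0x04,0x17] = f4 e7 e7

  after D0: wrote 8B at 0x02 = 3cf4e7df77385aec
  after D1: wrote 3B at 0x05 = 21533c
  after D2: wrote 3B at 0x16 = f4e721
  after D3: wrote 8B at 0x03 = f4e7df77385af4e7
query mem[0x03]=0xf4, mem[0x04]=0xe7, mem[0x17]=0xe7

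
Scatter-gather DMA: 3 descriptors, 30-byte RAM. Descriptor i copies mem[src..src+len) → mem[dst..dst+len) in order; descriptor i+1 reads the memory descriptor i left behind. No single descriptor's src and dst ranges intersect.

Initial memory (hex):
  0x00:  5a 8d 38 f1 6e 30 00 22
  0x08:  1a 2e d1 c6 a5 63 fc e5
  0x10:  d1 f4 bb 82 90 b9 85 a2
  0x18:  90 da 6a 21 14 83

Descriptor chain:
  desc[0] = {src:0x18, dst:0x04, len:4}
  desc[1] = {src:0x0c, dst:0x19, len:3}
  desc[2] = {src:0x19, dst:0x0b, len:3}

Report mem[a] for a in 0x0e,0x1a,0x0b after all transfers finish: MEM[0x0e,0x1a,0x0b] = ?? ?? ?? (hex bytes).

MEM[0x0e,0x1a,0x0b] = fc 63 a5

D0: mem[0x04..0x07] <- [90 da 6a 21]
D1: mem[0x19..0x1b] <- [a5 63 fc]
D2: mem[0x0b..0x0d] <- [a5 63 fc]
query mem[0x0e]=0xfc, mem[0x1a]=0x63, mem[0x0b]=0xa5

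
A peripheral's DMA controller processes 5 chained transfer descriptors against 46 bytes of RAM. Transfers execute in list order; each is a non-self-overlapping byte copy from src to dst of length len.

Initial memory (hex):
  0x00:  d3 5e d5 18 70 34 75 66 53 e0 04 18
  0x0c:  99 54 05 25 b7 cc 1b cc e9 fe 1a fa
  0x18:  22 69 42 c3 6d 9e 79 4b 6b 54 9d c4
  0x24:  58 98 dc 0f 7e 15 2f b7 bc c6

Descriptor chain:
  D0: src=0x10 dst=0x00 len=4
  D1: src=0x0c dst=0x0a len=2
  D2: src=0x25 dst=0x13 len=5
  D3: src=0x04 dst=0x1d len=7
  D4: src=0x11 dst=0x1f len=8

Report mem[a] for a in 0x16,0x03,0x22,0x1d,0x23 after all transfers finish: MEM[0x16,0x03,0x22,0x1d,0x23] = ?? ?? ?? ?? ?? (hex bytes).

D0: mem[0x00..0x03] <- [b7 cc 1b cc]
D1: mem[0x0a..0x0b] <- [99 54]
D2: mem[0x13..0x17] <- [98 dc 0f 7e 15]
D3: mem[0x1d..0x23] <- [70 34 75 66 53 e0 99]
D4: mem[0x1f..0x26] <- [cc 1b 98 dc 0f 7e 15 22]
query mem[0x16]=0x7e, mem[0x03]=0xcc, mem[0x22]=0xdc, mem[0x1d]=0x70, mem[0x23]=0x0f

MEM[0x16,0x03,0x22,0x1d,0x23] = 7e cc dc 70 0f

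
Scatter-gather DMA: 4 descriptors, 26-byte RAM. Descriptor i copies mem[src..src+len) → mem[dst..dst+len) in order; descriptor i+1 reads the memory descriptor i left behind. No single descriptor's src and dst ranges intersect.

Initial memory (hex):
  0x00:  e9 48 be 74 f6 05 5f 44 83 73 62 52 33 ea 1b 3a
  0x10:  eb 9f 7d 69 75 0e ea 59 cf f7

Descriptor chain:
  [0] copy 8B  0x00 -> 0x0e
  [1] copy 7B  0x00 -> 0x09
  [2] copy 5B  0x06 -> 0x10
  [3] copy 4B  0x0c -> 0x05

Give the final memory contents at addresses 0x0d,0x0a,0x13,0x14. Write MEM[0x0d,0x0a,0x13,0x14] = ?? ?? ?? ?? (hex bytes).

D0: mem[0x0e..0x15] <- [e9 48 be 74 f6 05 5f 44]
D1: mem[0x09..0x0f] <- [e9 48 be 74 f6 05 5f]
D2: mem[0x10..0x14] <- [5f 44 83 e9 48]
D3: mem[0x05..0x08] <- [74 f6 05 5f]
query mem[0x0d]=0xf6, mem[0x0a]=0x48, mem[0x13]=0xe9, mem[0x14]=0x48

MEM[0x0d,0x0a,0x13,0x14] = f6 48 e9 48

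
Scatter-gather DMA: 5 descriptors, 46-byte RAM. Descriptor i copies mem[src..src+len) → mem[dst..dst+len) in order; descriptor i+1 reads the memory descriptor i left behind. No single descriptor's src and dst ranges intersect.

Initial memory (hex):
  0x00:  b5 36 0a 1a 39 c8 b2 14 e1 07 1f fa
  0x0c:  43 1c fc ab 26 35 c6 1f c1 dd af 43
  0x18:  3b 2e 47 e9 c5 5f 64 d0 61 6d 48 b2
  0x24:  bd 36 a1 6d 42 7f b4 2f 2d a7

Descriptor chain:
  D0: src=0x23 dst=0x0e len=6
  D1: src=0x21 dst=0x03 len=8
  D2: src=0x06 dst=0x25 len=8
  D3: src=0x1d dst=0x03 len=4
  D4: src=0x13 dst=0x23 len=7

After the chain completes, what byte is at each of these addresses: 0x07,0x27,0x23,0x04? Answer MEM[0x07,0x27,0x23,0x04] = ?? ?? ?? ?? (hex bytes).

[0] 0x23->0x0e len=6 : b2 bd 36 a1 6d 42
[1] 0x21->0x03 len=8 : 6d 48 b2 bd 36 a1 6d 42
[2] 0x06->0x25 len=8 : bd 36 a1 6d 42 fa 43 1c
[3] 0x1d->0x03 len=4 : 5f 64 d0 61
[4] 0x13->0x23 len=7 : 42 c1 dd af 43 3b 2e
query mem[0x07]=0x36, mem[0x27]=0x43, mem[0x23]=0x42, mem[0x04]=0x64

MEM[0x07,0x27,0x23,0x04] = 36 43 42 64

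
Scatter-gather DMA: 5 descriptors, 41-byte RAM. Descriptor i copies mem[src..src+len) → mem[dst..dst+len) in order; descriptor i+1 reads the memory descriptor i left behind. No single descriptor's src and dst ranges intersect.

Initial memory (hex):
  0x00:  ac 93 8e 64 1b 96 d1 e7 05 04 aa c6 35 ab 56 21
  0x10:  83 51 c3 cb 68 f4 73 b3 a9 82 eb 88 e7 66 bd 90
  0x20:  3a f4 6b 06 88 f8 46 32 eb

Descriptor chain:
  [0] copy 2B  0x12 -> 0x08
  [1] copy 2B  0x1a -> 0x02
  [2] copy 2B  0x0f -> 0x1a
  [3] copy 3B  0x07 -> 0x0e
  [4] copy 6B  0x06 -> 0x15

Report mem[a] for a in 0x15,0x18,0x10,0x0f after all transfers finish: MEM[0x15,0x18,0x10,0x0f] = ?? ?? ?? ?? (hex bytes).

MEM[0x15,0x18,0x10,0x0f] = d1 cb cb c3

#0 dst[0x08+2] := {0xc3,0xcb}
#1 dst[0x02+2] := {0xeb,0x88}
#2 dst[0x1a+2] := {0x21,0x83}
#3 dst[0x0e+3] := {0xe7,0xc3,0xcb}
#4 dst[0x15+6] := {0xd1,0xe7,0xc3,0xcb,0xaa,0xc6}
query mem[0x15]=0xd1, mem[0x18]=0xcb, mem[0x10]=0xcb, mem[0x0f]=0xc3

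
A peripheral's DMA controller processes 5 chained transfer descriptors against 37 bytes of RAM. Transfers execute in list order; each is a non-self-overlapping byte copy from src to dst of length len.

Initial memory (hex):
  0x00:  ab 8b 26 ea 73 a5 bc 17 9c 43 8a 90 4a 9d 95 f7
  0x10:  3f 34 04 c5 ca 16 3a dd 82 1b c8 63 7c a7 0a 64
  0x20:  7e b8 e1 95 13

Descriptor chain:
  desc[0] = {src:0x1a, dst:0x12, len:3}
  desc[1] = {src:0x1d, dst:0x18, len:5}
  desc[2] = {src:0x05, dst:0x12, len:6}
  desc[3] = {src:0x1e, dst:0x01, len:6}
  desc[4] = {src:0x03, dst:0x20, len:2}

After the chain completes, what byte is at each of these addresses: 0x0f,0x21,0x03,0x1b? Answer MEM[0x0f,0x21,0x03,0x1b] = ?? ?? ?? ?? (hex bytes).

MEM[0x0f,0x21,0x03,0x1b] = f7 b8 7e 7e

#0 dst[0x12+3] := {0xc8,0x63,0x7c}
#1 dst[0x18+5] := {0xa7,0x0a,0x64,0x7e,0xb8}
#2 dst[0x12+6] := {0xa5,0xbc,0x17,0x9c,0x43,0x8a}
#3 dst[0x01+6] := {0x0a,0x64,0x7e,0xb8,0xe1,0x95}
#4 dst[0x20+2] := {0x7e,0xb8}
query mem[0x0f]=0xf7, mem[0x21]=0xb8, mem[0x03]=0x7e, mem[0x1b]=0x7e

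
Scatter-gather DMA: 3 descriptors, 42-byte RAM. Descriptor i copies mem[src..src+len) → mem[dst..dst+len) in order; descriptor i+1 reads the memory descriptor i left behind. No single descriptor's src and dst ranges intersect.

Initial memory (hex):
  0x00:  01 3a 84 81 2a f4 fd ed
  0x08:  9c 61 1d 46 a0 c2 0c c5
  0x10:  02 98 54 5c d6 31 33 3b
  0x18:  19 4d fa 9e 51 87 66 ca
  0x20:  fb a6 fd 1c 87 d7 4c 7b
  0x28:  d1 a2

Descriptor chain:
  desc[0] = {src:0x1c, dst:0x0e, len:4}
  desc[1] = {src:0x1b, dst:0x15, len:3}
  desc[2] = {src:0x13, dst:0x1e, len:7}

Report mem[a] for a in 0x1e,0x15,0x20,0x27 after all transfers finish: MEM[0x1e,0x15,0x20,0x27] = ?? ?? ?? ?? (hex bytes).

[0] 0x1c->0x0e len=4 : 51 87 66 ca
[1] 0x1b->0x15 len=3 : 9e 51 87
[2] 0x13->0x1e len=7 : 5c d6 9e 51 87 19 4d
query mem[0x1e]=0x5c, mem[0x15]=0x9e, mem[0x20]=0x9e, mem[0x27]=0x7b

MEM[0x1e,0x15,0x20,0x27] = 5c 9e 9e 7b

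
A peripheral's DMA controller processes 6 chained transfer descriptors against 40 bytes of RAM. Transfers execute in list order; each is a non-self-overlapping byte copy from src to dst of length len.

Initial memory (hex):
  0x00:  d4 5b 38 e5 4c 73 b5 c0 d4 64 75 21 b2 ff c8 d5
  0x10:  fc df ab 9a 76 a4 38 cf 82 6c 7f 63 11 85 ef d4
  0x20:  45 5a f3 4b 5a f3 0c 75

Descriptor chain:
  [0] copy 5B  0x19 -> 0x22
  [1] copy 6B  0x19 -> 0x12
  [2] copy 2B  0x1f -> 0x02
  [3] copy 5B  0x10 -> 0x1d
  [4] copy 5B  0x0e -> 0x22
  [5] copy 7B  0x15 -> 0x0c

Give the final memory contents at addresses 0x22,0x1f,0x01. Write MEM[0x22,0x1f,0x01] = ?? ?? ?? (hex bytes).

MEM[0x22,0x1f,0x01] = c8 6c 5b

D0: mem[0x22..0x26] <- [6c 7f 63 11 85]
D1: mem[0x12..0x17] <- [6c 7f 63 11 85 ef]
D2: mem[0x02..0x03] <- [d4 45]
D3: mem[0x1d..0x21] <- [fc df 6c 7f 63]
D4: mem[0x22..0x26] <- [c8 d5 fc df 6c]
D5: mem[0x0c..0x12] <- [11 85 ef 82 6c 7f 63]
query mem[0x22]=0xc8, mem[0x1f]=0x6c, mem[0x01]=0x5b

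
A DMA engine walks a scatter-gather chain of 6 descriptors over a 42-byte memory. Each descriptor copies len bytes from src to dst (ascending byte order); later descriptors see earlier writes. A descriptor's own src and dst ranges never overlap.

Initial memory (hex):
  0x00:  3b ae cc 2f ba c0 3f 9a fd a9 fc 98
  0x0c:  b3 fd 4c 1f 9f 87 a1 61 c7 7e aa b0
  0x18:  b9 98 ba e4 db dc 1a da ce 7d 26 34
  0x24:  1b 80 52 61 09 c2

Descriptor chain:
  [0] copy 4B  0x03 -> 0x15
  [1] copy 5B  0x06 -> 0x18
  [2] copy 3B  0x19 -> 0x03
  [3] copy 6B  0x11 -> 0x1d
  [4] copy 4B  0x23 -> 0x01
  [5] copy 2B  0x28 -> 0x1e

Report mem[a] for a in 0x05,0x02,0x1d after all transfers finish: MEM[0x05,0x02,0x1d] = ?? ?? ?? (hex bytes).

#0 dst[0x15+4] := {0x2f,0xba,0xc0,0x3f}
#1 dst[0x18+5] := {0x3f,0x9a,0xfd,0xa9,0xfc}
#2 dst[0x03+3] := {0x9a,0xfd,0xa9}
#3 dst[0x1d+6] := {0x87,0xa1,0x61,0xc7,0x2f,0xba}
#4 dst[0x01+4] := {0x34,0x1b,0x80,0x52}
#5 dst[0x1e+2] := {0x09,0xc2}
query mem[0x05]=0xa9, mem[0x02]=0x1b, mem[0x1d]=0x87

MEM[0x05,0x02,0x1d] = a9 1b 87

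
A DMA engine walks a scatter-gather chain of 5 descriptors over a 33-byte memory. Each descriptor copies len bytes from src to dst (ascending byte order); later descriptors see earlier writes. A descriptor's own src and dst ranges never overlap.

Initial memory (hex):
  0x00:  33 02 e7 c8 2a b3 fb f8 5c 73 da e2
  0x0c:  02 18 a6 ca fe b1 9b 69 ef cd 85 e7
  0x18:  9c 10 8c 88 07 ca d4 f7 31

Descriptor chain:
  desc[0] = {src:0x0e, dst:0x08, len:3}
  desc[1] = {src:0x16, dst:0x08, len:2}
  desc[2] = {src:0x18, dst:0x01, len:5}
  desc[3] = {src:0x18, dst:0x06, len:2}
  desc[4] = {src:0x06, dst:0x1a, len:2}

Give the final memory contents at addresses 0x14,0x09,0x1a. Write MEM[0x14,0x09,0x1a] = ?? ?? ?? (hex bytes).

[0] 0x0e->0x08 len=3 : a6 ca fe
[1] 0x16->0x08 len=2 : 85 e7
[2] 0x18->0x01 len=5 : 9c 10 8c 88 07
[3] 0x18->0x06 len=2 : 9c 10
[4] 0x06->0x1a len=2 : 9c 10
query mem[0x14]=0xef, mem[0x09]=0xe7, mem[0x1a]=0x9c

MEM[0x14,0x09,0x1a] = ef e7 9c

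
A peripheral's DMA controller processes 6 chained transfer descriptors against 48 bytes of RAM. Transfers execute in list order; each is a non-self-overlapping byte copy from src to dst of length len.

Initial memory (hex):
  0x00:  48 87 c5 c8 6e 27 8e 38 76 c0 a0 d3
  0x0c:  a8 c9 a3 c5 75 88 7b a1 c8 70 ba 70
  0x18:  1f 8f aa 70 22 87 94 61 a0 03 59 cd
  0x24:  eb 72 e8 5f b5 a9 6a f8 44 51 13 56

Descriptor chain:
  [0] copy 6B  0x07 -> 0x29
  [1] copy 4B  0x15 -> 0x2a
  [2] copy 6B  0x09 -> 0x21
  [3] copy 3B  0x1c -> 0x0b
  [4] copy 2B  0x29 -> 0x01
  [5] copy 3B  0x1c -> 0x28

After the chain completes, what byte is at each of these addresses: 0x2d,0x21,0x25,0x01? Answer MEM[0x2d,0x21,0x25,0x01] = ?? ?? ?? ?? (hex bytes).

MEM[0x2d,0x21,0x25,0x01] = 1f c0 c9 38

#0 dst[0x29+6] := {0x38,0x76,0xc0,0xa0,0xd3,0xa8}
#1 dst[0x2a+4] := {0x70,0xba,0x70,0x1f}
#2 dst[0x21+6] := {0xc0,0xa0,0xd3,0xa8,0xc9,0xa3}
#3 dst[0x0b+3] := {0x22,0x87,0x94}
#4 dst[0x01+2] := {0x38,0x70}
#5 dst[0x28+3] := {0x22,0x87,0x94}
query mem[0x2d]=0x1f, mem[0x21]=0xc0, mem[0x25]=0xc9, mem[0x01]=0x38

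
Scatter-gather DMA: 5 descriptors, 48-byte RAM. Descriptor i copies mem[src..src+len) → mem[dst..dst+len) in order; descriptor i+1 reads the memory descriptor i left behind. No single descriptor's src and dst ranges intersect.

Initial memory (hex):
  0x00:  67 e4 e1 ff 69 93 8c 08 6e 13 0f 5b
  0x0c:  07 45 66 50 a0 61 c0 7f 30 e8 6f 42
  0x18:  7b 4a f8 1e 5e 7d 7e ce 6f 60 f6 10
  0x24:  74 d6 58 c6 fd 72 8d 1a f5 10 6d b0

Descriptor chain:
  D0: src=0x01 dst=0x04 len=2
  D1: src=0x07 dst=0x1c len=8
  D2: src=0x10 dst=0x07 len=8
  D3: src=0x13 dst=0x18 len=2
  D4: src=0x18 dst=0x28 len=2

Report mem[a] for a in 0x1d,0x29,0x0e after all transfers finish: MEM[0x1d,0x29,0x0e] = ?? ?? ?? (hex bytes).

MEM[0x1d,0x29,0x0e] = 6e 30 42

[0] 0x01->0x04 len=2 : e4 e1
[1] 0x07->0x1c len=8 : 08 6e 13 0f 5b 07 45 66
[2] 0x10->0x07 len=8 : a0 61 c0 7f 30 e8 6f 42
[3] 0x13->0x18 len=2 : 7f 30
[4] 0x18->0x28 len=2 : 7f 30
query mem[0x1d]=0x6e, mem[0x29]=0x30, mem[0x0e]=0x42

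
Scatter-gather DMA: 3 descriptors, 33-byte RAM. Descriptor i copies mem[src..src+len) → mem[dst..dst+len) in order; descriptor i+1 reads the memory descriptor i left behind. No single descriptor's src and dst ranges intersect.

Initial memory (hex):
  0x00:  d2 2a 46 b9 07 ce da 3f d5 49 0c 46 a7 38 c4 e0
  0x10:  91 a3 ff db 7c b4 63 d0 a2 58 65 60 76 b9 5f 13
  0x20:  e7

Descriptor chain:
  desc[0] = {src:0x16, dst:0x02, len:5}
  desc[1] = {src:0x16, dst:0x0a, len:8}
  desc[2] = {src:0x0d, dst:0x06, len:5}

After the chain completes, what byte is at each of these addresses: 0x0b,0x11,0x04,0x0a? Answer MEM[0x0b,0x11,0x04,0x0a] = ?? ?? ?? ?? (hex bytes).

D0: mem[0x02..0x06] <- [63 d0 a2 58 65]
D1: mem[0x0a..0x11] <- [63 d0 a2 58 65 60 76 b9]
D2: mem[0x06..0x0a] <- [58 65 60 76 b9]
query mem[0x0b]=0xd0, mem[0x11]=0xb9, mem[0x04]=0xa2, mem[0x0a]=0xb9

MEM[0x0b,0x11,0x04,0x0a] = d0 b9 a2 b9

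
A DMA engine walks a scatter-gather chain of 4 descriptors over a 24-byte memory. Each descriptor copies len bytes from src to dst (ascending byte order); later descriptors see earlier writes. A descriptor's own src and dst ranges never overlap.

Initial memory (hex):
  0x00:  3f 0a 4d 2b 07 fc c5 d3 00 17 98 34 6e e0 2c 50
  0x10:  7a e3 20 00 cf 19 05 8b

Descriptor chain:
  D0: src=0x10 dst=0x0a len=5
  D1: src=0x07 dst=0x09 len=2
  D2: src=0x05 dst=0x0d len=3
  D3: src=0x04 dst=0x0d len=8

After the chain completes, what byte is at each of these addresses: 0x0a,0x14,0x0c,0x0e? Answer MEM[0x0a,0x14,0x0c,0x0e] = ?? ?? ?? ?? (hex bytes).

MEM[0x0a,0x14,0x0c,0x0e] = 00 e3 20 fc

[0] 0x10->0x0a len=5 : 7a e3 20 00 cf
[1] 0x07->0x09 len=2 : d3 00
[2] 0x05->0x0d len=3 : fc c5 d3
[3] 0x04->0x0d len=8 : 07 fc c5 d3 00 d3 00 e3
query mem[0x0a]=0x00, mem[0x14]=0xe3, mem[0x0c]=0x20, mem[0x0e]=0xfc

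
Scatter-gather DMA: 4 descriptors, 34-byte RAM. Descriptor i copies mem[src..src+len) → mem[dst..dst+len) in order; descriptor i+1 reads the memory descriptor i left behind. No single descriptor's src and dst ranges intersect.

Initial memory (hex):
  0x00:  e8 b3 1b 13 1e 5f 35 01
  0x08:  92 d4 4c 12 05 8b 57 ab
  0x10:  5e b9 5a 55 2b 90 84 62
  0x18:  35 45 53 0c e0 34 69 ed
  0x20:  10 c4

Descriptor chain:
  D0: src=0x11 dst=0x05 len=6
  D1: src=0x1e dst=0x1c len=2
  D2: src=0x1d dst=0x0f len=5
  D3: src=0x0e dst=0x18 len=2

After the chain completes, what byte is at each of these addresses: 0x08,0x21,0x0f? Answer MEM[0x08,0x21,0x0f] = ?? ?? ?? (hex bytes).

MEM[0x08,0x21,0x0f] = 2b c4 ed

#0 dst[0x05+6] := {0xb9,0x5a,0x55,0x2b,0x90,0x84}
#1 dst[0x1c+2] := {0x69,0xed}
#2 dst[0x0f+5] := {0xed,0x69,0xed,0x10,0xc4}
#3 dst[0x18+2] := {0x57,0xed}
query mem[0x08]=0x2b, mem[0x21]=0xc4, mem[0x0f]=0xed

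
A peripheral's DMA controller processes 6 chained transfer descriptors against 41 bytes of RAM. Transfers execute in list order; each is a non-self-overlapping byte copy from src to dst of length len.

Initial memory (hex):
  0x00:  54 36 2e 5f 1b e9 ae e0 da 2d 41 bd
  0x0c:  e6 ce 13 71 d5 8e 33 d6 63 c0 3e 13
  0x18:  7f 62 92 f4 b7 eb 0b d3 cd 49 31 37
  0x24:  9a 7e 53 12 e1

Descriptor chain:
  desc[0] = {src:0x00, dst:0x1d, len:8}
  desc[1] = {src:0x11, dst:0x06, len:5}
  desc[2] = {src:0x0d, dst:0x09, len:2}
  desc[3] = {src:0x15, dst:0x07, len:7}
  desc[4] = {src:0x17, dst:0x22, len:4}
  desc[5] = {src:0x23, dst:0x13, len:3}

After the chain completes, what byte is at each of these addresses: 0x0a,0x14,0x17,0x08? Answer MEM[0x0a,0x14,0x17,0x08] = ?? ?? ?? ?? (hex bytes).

D0: mem[0x1d..0x24] <- [54 36 2e 5f 1b e9 ae e0]
D1: mem[0x06..0x0a] <- [8e 33 d6 63 c0]
D2: mem[0x09..0x0a] <- [ce 13]
D3: mem[0x07..0x0d] <- [c0 3e 13 7f 62 92 f4]
D4: mem[0x22..0x25] <- [13 7f 62 92]
D5: mem[0x13..0x15] <- [7f 62 92]
query mem[0x0a]=0x7f, mem[0x14]=0x62, mem[0x17]=0x13, mem[0x08]=0x3e

MEM[0x0a,0x14,0x17,0x08] = 7f 62 13 3e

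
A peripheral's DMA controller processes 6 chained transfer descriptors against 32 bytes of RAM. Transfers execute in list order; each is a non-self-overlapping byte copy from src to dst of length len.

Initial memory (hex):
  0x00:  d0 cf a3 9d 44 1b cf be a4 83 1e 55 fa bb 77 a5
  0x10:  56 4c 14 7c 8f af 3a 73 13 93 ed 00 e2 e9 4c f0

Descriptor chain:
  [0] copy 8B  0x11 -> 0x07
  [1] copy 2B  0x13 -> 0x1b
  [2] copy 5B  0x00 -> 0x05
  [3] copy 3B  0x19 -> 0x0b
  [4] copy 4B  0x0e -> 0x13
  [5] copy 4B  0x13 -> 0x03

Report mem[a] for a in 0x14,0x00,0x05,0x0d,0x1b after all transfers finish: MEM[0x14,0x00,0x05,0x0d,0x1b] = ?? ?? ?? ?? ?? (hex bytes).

MEM[0x14,0x00,0x05,0x0d,0x1b] = a5 d0 56 7c 7c

#0 dst[0x07+8] := {0x4c,0x14,0x7c,0x8f,0xaf,0x3a,0x73,0x13}
#1 dst[0x1b+2] := {0x7c,0x8f}
#2 dst[0x05+5] := {0xd0,0xcf,0xa3,0x9d,0x44}
#3 dst[0x0b+3] := {0x93,0xed,0x7c}
#4 dst[0x13+4] := {0x13,0xa5,0x56,0x4c}
#5 dst[0x03+4] := {0x13,0xa5,0x56,0x4c}
query mem[0x14]=0xa5, mem[0x00]=0xd0, mem[0x05]=0x56, mem[0x0d]=0x7c, mem[0x1b]=0x7c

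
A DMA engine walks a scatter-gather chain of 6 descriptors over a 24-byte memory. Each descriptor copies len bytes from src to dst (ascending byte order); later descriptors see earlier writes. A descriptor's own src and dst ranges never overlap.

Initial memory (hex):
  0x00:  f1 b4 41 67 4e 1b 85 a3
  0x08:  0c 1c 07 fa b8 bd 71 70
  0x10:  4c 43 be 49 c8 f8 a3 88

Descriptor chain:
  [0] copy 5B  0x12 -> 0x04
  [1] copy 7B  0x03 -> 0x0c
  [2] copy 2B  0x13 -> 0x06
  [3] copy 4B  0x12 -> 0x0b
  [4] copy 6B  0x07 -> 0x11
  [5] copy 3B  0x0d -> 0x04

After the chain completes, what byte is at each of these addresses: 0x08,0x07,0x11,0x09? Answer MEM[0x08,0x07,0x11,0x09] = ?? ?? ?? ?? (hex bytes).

MEM[0x08,0x07,0x11,0x09] = a3 c8 c8 1c

  after D0: wrote 5B at 0x04 = be49c8f8a3
  after D1: wrote 7B at 0x0c = 67be49c8f8a31c
  after D2: wrote 2B at 0x06 = 49c8
  after D3: wrote 4B at 0x0b = 1c49c8f8
  after D4: wrote 6B at 0x11 = c8a31c071c49
  after D5: wrote 3B at 0x04 = c8f8c8
query mem[0x08]=0xa3, mem[0x07]=0xc8, mem[0x11]=0xc8, mem[0x09]=0x1c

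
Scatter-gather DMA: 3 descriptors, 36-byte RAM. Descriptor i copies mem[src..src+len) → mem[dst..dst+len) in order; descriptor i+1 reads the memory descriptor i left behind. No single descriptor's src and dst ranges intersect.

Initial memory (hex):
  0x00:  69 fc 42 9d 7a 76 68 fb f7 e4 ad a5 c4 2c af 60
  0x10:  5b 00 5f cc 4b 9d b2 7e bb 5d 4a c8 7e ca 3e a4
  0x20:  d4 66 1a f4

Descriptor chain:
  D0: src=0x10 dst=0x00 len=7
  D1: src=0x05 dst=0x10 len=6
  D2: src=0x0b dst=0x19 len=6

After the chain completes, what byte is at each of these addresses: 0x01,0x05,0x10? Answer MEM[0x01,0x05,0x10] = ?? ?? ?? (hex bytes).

#0 dst[0x00+7] := {0x5b,0x00,0x5f,0xcc,0x4b,0x9d,0xb2}
#1 dst[0x10+6] := {0x9d,0xb2,0xfb,0xf7,0xe4,0xad}
#2 dst[0x19+6] := {0xa5,0xc4,0x2c,0xaf,0x60,0x9d}
query mem[0x01]=0x00, mem[0x05]=0x9d, mem[0x10]=0x9d

MEM[0x01,0x05,0x10] = 00 9d 9d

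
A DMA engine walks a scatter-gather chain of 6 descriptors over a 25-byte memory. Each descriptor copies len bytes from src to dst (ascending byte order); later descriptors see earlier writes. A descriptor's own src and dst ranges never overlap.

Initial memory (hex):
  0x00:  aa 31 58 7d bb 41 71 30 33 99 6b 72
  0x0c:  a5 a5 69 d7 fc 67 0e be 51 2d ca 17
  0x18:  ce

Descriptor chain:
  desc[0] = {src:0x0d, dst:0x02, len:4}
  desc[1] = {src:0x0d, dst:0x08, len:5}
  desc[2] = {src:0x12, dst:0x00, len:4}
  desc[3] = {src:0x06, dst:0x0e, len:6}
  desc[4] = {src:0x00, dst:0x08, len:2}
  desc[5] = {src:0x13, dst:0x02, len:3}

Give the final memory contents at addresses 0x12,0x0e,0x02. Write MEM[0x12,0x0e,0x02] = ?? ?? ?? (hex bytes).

MEM[0x12,0x0e,0x02] = d7 71 fc

D0: mem[0x02..0x05] <- [a5 69 d7 fc]
D1: mem[0x08..0x0c] <- [a5 69 d7 fc 67]
D2: mem[0x00..0x03] <- [0e be 51 2d]
D3: mem[0x0e..0x13] <- [71 30 a5 69 d7 fc]
D4: mem[0x08..0x09] <- [0e be]
D5: mem[0x02..0x04] <- [fc 51 2d]
query mem[0x12]=0xd7, mem[0x0e]=0x71, mem[0x02]=0xfc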